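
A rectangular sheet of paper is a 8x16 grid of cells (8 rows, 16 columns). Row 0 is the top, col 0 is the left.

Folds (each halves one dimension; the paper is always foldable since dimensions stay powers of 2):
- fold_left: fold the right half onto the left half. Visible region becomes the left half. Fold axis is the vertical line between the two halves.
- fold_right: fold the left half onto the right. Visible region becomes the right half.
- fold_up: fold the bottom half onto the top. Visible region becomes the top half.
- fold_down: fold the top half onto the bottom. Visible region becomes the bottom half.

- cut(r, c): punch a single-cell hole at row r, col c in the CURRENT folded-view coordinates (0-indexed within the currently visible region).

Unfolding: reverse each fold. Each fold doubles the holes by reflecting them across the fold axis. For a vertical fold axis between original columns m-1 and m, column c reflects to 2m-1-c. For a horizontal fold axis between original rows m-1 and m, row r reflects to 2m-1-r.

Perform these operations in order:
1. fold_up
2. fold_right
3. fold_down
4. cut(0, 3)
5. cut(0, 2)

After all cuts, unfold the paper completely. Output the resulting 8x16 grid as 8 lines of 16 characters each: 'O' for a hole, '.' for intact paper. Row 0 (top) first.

Op 1 fold_up: fold axis h@4; visible region now rows[0,4) x cols[0,16) = 4x16
Op 2 fold_right: fold axis v@8; visible region now rows[0,4) x cols[8,16) = 4x8
Op 3 fold_down: fold axis h@2; visible region now rows[2,4) x cols[8,16) = 2x8
Op 4 cut(0, 3): punch at orig (2,11); cuts so far [(2, 11)]; region rows[2,4) x cols[8,16) = 2x8
Op 5 cut(0, 2): punch at orig (2,10); cuts so far [(2, 10), (2, 11)]; region rows[2,4) x cols[8,16) = 2x8
Unfold 1 (reflect across h@2): 4 holes -> [(1, 10), (1, 11), (2, 10), (2, 11)]
Unfold 2 (reflect across v@8): 8 holes -> [(1, 4), (1, 5), (1, 10), (1, 11), (2, 4), (2, 5), (2, 10), (2, 11)]
Unfold 3 (reflect across h@4): 16 holes -> [(1, 4), (1, 5), (1, 10), (1, 11), (2, 4), (2, 5), (2, 10), (2, 11), (5, 4), (5, 5), (5, 10), (5, 11), (6, 4), (6, 5), (6, 10), (6, 11)]

Answer: ................
....OO....OO....
....OO....OO....
................
................
....OO....OO....
....OO....OO....
................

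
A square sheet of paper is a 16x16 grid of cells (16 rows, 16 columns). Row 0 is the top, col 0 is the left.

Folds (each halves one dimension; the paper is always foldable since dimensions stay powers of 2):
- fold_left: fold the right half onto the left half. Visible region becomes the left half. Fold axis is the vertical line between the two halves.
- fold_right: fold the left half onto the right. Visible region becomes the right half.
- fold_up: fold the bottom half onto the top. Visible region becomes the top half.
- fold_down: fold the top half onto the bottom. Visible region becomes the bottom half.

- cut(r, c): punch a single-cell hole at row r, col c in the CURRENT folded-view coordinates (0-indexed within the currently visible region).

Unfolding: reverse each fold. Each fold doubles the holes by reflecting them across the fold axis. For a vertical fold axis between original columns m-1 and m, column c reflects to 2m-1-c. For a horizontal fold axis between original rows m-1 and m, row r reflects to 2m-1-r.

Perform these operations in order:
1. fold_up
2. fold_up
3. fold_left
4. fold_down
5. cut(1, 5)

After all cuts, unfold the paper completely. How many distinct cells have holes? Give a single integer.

Answer: 16

Derivation:
Op 1 fold_up: fold axis h@8; visible region now rows[0,8) x cols[0,16) = 8x16
Op 2 fold_up: fold axis h@4; visible region now rows[0,4) x cols[0,16) = 4x16
Op 3 fold_left: fold axis v@8; visible region now rows[0,4) x cols[0,8) = 4x8
Op 4 fold_down: fold axis h@2; visible region now rows[2,4) x cols[0,8) = 2x8
Op 5 cut(1, 5): punch at orig (3,5); cuts so far [(3, 5)]; region rows[2,4) x cols[0,8) = 2x8
Unfold 1 (reflect across h@2): 2 holes -> [(0, 5), (3, 5)]
Unfold 2 (reflect across v@8): 4 holes -> [(0, 5), (0, 10), (3, 5), (3, 10)]
Unfold 3 (reflect across h@4): 8 holes -> [(0, 5), (0, 10), (3, 5), (3, 10), (4, 5), (4, 10), (7, 5), (7, 10)]
Unfold 4 (reflect across h@8): 16 holes -> [(0, 5), (0, 10), (3, 5), (3, 10), (4, 5), (4, 10), (7, 5), (7, 10), (8, 5), (8, 10), (11, 5), (11, 10), (12, 5), (12, 10), (15, 5), (15, 10)]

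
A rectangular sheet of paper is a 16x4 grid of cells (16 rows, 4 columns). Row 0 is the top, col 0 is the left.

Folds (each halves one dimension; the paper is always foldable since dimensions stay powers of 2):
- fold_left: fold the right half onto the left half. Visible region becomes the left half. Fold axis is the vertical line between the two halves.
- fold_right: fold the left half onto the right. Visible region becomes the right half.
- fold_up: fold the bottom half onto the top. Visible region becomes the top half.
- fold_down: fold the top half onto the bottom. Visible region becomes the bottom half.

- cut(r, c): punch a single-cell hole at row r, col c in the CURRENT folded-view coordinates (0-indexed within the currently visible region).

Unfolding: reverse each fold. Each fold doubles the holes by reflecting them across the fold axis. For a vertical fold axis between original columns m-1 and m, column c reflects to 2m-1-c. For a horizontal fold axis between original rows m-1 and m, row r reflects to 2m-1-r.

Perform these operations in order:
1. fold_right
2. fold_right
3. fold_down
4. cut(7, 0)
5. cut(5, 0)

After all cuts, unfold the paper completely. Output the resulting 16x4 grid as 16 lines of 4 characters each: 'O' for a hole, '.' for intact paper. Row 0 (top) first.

Answer: OOOO
....
OOOO
....
....
....
....
....
....
....
....
....
....
OOOO
....
OOOO

Derivation:
Op 1 fold_right: fold axis v@2; visible region now rows[0,16) x cols[2,4) = 16x2
Op 2 fold_right: fold axis v@3; visible region now rows[0,16) x cols[3,4) = 16x1
Op 3 fold_down: fold axis h@8; visible region now rows[8,16) x cols[3,4) = 8x1
Op 4 cut(7, 0): punch at orig (15,3); cuts so far [(15, 3)]; region rows[8,16) x cols[3,4) = 8x1
Op 5 cut(5, 0): punch at orig (13,3); cuts so far [(13, 3), (15, 3)]; region rows[8,16) x cols[3,4) = 8x1
Unfold 1 (reflect across h@8): 4 holes -> [(0, 3), (2, 3), (13, 3), (15, 3)]
Unfold 2 (reflect across v@3): 8 holes -> [(0, 2), (0, 3), (2, 2), (2, 3), (13, 2), (13, 3), (15, 2), (15, 3)]
Unfold 3 (reflect across v@2): 16 holes -> [(0, 0), (0, 1), (0, 2), (0, 3), (2, 0), (2, 1), (2, 2), (2, 3), (13, 0), (13, 1), (13, 2), (13, 3), (15, 0), (15, 1), (15, 2), (15, 3)]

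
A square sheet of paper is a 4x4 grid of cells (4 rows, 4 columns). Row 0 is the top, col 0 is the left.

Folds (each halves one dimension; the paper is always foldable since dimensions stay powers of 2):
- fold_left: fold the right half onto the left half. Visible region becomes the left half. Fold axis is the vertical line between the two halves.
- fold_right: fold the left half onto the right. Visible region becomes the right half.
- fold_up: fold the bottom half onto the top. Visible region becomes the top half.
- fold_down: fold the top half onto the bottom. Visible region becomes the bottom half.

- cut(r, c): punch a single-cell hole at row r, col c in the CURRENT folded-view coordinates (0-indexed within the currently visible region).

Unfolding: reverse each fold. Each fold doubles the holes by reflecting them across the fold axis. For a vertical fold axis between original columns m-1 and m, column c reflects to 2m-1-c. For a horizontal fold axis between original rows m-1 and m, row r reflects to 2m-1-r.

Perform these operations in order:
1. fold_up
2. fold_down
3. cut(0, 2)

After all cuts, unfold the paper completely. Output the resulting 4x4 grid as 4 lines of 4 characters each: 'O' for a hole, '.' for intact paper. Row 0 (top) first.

Answer: ..O.
..O.
..O.
..O.

Derivation:
Op 1 fold_up: fold axis h@2; visible region now rows[0,2) x cols[0,4) = 2x4
Op 2 fold_down: fold axis h@1; visible region now rows[1,2) x cols[0,4) = 1x4
Op 3 cut(0, 2): punch at orig (1,2); cuts so far [(1, 2)]; region rows[1,2) x cols[0,4) = 1x4
Unfold 1 (reflect across h@1): 2 holes -> [(0, 2), (1, 2)]
Unfold 2 (reflect across h@2): 4 holes -> [(0, 2), (1, 2), (2, 2), (3, 2)]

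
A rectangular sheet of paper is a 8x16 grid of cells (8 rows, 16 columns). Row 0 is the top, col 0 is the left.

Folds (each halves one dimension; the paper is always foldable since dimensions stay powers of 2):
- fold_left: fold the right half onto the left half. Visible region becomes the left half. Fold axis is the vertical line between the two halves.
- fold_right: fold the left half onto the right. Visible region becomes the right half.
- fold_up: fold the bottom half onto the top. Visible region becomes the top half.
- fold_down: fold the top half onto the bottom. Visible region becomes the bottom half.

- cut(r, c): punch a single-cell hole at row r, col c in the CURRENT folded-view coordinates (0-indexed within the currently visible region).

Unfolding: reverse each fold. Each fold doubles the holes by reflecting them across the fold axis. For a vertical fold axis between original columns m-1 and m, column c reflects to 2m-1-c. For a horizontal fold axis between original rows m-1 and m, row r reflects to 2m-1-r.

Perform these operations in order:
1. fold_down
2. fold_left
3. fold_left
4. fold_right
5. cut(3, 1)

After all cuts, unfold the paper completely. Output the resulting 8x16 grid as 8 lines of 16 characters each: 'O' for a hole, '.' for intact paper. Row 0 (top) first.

Answer: O..OO..OO..OO..O
................
................
................
................
................
................
O..OO..OO..OO..O

Derivation:
Op 1 fold_down: fold axis h@4; visible region now rows[4,8) x cols[0,16) = 4x16
Op 2 fold_left: fold axis v@8; visible region now rows[4,8) x cols[0,8) = 4x8
Op 3 fold_left: fold axis v@4; visible region now rows[4,8) x cols[0,4) = 4x4
Op 4 fold_right: fold axis v@2; visible region now rows[4,8) x cols[2,4) = 4x2
Op 5 cut(3, 1): punch at orig (7,3); cuts so far [(7, 3)]; region rows[4,8) x cols[2,4) = 4x2
Unfold 1 (reflect across v@2): 2 holes -> [(7, 0), (7, 3)]
Unfold 2 (reflect across v@4): 4 holes -> [(7, 0), (7, 3), (7, 4), (7, 7)]
Unfold 3 (reflect across v@8): 8 holes -> [(7, 0), (7, 3), (7, 4), (7, 7), (7, 8), (7, 11), (7, 12), (7, 15)]
Unfold 4 (reflect across h@4): 16 holes -> [(0, 0), (0, 3), (0, 4), (0, 7), (0, 8), (0, 11), (0, 12), (0, 15), (7, 0), (7, 3), (7, 4), (7, 7), (7, 8), (7, 11), (7, 12), (7, 15)]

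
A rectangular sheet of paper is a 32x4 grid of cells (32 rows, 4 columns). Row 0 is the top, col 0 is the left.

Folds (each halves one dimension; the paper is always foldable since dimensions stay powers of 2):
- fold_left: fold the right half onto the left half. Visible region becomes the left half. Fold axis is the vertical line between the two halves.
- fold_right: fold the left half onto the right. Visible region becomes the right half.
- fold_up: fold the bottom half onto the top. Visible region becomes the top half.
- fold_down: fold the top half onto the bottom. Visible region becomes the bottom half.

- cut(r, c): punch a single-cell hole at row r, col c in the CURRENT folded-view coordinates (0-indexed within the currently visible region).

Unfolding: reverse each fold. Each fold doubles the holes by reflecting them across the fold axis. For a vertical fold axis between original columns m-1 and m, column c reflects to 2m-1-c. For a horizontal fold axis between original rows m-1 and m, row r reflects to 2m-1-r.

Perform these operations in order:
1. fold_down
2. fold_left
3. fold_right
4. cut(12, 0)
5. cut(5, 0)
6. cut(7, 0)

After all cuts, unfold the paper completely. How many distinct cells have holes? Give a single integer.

Answer: 24

Derivation:
Op 1 fold_down: fold axis h@16; visible region now rows[16,32) x cols[0,4) = 16x4
Op 2 fold_left: fold axis v@2; visible region now rows[16,32) x cols[0,2) = 16x2
Op 3 fold_right: fold axis v@1; visible region now rows[16,32) x cols[1,2) = 16x1
Op 4 cut(12, 0): punch at orig (28,1); cuts so far [(28, 1)]; region rows[16,32) x cols[1,2) = 16x1
Op 5 cut(5, 0): punch at orig (21,1); cuts so far [(21, 1), (28, 1)]; region rows[16,32) x cols[1,2) = 16x1
Op 6 cut(7, 0): punch at orig (23,1); cuts so far [(21, 1), (23, 1), (28, 1)]; region rows[16,32) x cols[1,2) = 16x1
Unfold 1 (reflect across v@1): 6 holes -> [(21, 0), (21, 1), (23, 0), (23, 1), (28, 0), (28, 1)]
Unfold 2 (reflect across v@2): 12 holes -> [(21, 0), (21, 1), (21, 2), (21, 3), (23, 0), (23, 1), (23, 2), (23, 3), (28, 0), (28, 1), (28, 2), (28, 3)]
Unfold 3 (reflect across h@16): 24 holes -> [(3, 0), (3, 1), (3, 2), (3, 3), (8, 0), (8, 1), (8, 2), (8, 3), (10, 0), (10, 1), (10, 2), (10, 3), (21, 0), (21, 1), (21, 2), (21, 3), (23, 0), (23, 1), (23, 2), (23, 3), (28, 0), (28, 1), (28, 2), (28, 3)]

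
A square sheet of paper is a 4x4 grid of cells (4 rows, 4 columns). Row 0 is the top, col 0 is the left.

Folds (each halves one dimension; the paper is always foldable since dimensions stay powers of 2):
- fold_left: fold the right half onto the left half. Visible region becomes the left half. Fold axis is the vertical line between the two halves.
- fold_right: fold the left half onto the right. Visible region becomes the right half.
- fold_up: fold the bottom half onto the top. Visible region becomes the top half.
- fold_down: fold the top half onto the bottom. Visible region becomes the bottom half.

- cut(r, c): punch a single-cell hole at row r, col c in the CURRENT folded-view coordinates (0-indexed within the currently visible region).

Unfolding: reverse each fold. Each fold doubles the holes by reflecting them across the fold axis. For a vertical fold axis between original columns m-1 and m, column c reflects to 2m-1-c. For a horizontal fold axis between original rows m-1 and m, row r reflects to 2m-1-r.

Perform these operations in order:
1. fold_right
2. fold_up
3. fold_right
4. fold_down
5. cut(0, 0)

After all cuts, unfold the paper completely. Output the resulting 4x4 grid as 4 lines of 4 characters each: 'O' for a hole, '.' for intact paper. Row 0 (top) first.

Answer: OOOO
OOOO
OOOO
OOOO

Derivation:
Op 1 fold_right: fold axis v@2; visible region now rows[0,4) x cols[2,4) = 4x2
Op 2 fold_up: fold axis h@2; visible region now rows[0,2) x cols[2,4) = 2x2
Op 3 fold_right: fold axis v@3; visible region now rows[0,2) x cols[3,4) = 2x1
Op 4 fold_down: fold axis h@1; visible region now rows[1,2) x cols[3,4) = 1x1
Op 5 cut(0, 0): punch at orig (1,3); cuts so far [(1, 3)]; region rows[1,2) x cols[3,4) = 1x1
Unfold 1 (reflect across h@1): 2 holes -> [(0, 3), (1, 3)]
Unfold 2 (reflect across v@3): 4 holes -> [(0, 2), (0, 3), (1, 2), (1, 3)]
Unfold 3 (reflect across h@2): 8 holes -> [(0, 2), (0, 3), (1, 2), (1, 3), (2, 2), (2, 3), (3, 2), (3, 3)]
Unfold 4 (reflect across v@2): 16 holes -> [(0, 0), (0, 1), (0, 2), (0, 3), (1, 0), (1, 1), (1, 2), (1, 3), (2, 0), (2, 1), (2, 2), (2, 3), (3, 0), (3, 1), (3, 2), (3, 3)]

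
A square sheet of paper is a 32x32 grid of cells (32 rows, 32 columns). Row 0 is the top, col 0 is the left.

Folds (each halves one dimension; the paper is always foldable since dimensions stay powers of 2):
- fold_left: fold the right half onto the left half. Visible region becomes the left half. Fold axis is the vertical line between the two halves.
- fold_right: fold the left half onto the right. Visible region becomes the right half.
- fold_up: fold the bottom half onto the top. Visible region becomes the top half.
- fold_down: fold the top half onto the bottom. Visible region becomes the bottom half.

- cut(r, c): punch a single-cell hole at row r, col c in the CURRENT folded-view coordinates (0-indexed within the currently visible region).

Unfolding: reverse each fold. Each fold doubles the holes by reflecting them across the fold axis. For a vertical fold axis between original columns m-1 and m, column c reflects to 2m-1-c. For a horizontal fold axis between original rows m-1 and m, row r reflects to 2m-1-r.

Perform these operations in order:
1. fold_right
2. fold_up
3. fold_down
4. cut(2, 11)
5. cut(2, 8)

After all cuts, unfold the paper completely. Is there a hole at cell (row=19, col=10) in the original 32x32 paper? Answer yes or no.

Op 1 fold_right: fold axis v@16; visible region now rows[0,32) x cols[16,32) = 32x16
Op 2 fold_up: fold axis h@16; visible region now rows[0,16) x cols[16,32) = 16x16
Op 3 fold_down: fold axis h@8; visible region now rows[8,16) x cols[16,32) = 8x16
Op 4 cut(2, 11): punch at orig (10,27); cuts so far [(10, 27)]; region rows[8,16) x cols[16,32) = 8x16
Op 5 cut(2, 8): punch at orig (10,24); cuts so far [(10, 24), (10, 27)]; region rows[8,16) x cols[16,32) = 8x16
Unfold 1 (reflect across h@8): 4 holes -> [(5, 24), (5, 27), (10, 24), (10, 27)]
Unfold 2 (reflect across h@16): 8 holes -> [(5, 24), (5, 27), (10, 24), (10, 27), (21, 24), (21, 27), (26, 24), (26, 27)]
Unfold 3 (reflect across v@16): 16 holes -> [(5, 4), (5, 7), (5, 24), (5, 27), (10, 4), (10, 7), (10, 24), (10, 27), (21, 4), (21, 7), (21, 24), (21, 27), (26, 4), (26, 7), (26, 24), (26, 27)]
Holes: [(5, 4), (5, 7), (5, 24), (5, 27), (10, 4), (10, 7), (10, 24), (10, 27), (21, 4), (21, 7), (21, 24), (21, 27), (26, 4), (26, 7), (26, 24), (26, 27)]

Answer: no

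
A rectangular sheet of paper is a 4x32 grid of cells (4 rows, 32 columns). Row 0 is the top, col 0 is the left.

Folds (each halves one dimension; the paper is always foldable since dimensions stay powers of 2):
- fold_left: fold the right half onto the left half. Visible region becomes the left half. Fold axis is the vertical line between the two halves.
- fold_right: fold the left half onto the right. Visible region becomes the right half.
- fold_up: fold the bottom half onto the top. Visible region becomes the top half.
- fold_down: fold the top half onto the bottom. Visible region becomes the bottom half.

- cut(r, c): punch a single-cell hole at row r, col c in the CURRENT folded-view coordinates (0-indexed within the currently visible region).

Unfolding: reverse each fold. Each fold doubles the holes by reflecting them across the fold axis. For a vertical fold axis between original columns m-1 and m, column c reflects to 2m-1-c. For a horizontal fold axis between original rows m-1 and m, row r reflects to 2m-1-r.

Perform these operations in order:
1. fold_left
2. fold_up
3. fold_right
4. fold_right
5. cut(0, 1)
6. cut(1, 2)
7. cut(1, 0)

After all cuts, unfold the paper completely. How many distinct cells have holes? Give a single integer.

Op 1 fold_left: fold axis v@16; visible region now rows[0,4) x cols[0,16) = 4x16
Op 2 fold_up: fold axis h@2; visible region now rows[0,2) x cols[0,16) = 2x16
Op 3 fold_right: fold axis v@8; visible region now rows[0,2) x cols[8,16) = 2x8
Op 4 fold_right: fold axis v@12; visible region now rows[0,2) x cols[12,16) = 2x4
Op 5 cut(0, 1): punch at orig (0,13); cuts so far [(0, 13)]; region rows[0,2) x cols[12,16) = 2x4
Op 6 cut(1, 2): punch at orig (1,14); cuts so far [(0, 13), (1, 14)]; region rows[0,2) x cols[12,16) = 2x4
Op 7 cut(1, 0): punch at orig (1,12); cuts so far [(0, 13), (1, 12), (1, 14)]; region rows[0,2) x cols[12,16) = 2x4
Unfold 1 (reflect across v@12): 6 holes -> [(0, 10), (0, 13), (1, 9), (1, 11), (1, 12), (1, 14)]
Unfold 2 (reflect across v@8): 12 holes -> [(0, 2), (0, 5), (0, 10), (0, 13), (1, 1), (1, 3), (1, 4), (1, 6), (1, 9), (1, 11), (1, 12), (1, 14)]
Unfold 3 (reflect across h@2): 24 holes -> [(0, 2), (0, 5), (0, 10), (0, 13), (1, 1), (1, 3), (1, 4), (1, 6), (1, 9), (1, 11), (1, 12), (1, 14), (2, 1), (2, 3), (2, 4), (2, 6), (2, 9), (2, 11), (2, 12), (2, 14), (3, 2), (3, 5), (3, 10), (3, 13)]
Unfold 4 (reflect across v@16): 48 holes -> [(0, 2), (0, 5), (0, 10), (0, 13), (0, 18), (0, 21), (0, 26), (0, 29), (1, 1), (1, 3), (1, 4), (1, 6), (1, 9), (1, 11), (1, 12), (1, 14), (1, 17), (1, 19), (1, 20), (1, 22), (1, 25), (1, 27), (1, 28), (1, 30), (2, 1), (2, 3), (2, 4), (2, 6), (2, 9), (2, 11), (2, 12), (2, 14), (2, 17), (2, 19), (2, 20), (2, 22), (2, 25), (2, 27), (2, 28), (2, 30), (3, 2), (3, 5), (3, 10), (3, 13), (3, 18), (3, 21), (3, 26), (3, 29)]

Answer: 48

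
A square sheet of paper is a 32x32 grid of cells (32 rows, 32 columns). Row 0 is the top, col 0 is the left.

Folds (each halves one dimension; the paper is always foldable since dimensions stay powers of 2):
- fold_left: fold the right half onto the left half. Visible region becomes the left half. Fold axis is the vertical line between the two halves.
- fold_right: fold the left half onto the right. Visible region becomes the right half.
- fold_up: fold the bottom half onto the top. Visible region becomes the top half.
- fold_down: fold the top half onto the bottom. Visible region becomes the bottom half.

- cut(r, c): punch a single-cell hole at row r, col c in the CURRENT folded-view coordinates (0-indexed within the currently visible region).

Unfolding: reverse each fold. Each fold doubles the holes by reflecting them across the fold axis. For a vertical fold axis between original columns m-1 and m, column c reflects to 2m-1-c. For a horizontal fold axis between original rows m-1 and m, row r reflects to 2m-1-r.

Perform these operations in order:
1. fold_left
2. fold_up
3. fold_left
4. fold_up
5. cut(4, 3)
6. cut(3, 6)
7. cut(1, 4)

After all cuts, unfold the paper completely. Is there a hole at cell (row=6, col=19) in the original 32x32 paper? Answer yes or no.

Op 1 fold_left: fold axis v@16; visible region now rows[0,32) x cols[0,16) = 32x16
Op 2 fold_up: fold axis h@16; visible region now rows[0,16) x cols[0,16) = 16x16
Op 3 fold_left: fold axis v@8; visible region now rows[0,16) x cols[0,8) = 16x8
Op 4 fold_up: fold axis h@8; visible region now rows[0,8) x cols[0,8) = 8x8
Op 5 cut(4, 3): punch at orig (4,3); cuts so far [(4, 3)]; region rows[0,8) x cols[0,8) = 8x8
Op 6 cut(3, 6): punch at orig (3,6); cuts so far [(3, 6), (4, 3)]; region rows[0,8) x cols[0,8) = 8x8
Op 7 cut(1, 4): punch at orig (1,4); cuts so far [(1, 4), (3, 6), (4, 3)]; region rows[0,8) x cols[0,8) = 8x8
Unfold 1 (reflect across h@8): 6 holes -> [(1, 4), (3, 6), (4, 3), (11, 3), (12, 6), (14, 4)]
Unfold 2 (reflect across v@8): 12 holes -> [(1, 4), (1, 11), (3, 6), (3, 9), (4, 3), (4, 12), (11, 3), (11, 12), (12, 6), (12, 9), (14, 4), (14, 11)]
Unfold 3 (reflect across h@16): 24 holes -> [(1, 4), (1, 11), (3, 6), (3, 9), (4, 3), (4, 12), (11, 3), (11, 12), (12, 6), (12, 9), (14, 4), (14, 11), (17, 4), (17, 11), (19, 6), (19, 9), (20, 3), (20, 12), (27, 3), (27, 12), (28, 6), (28, 9), (30, 4), (30, 11)]
Unfold 4 (reflect across v@16): 48 holes -> [(1, 4), (1, 11), (1, 20), (1, 27), (3, 6), (3, 9), (3, 22), (3, 25), (4, 3), (4, 12), (4, 19), (4, 28), (11, 3), (11, 12), (11, 19), (11, 28), (12, 6), (12, 9), (12, 22), (12, 25), (14, 4), (14, 11), (14, 20), (14, 27), (17, 4), (17, 11), (17, 20), (17, 27), (19, 6), (19, 9), (19, 22), (19, 25), (20, 3), (20, 12), (20, 19), (20, 28), (27, 3), (27, 12), (27, 19), (27, 28), (28, 6), (28, 9), (28, 22), (28, 25), (30, 4), (30, 11), (30, 20), (30, 27)]
Holes: [(1, 4), (1, 11), (1, 20), (1, 27), (3, 6), (3, 9), (3, 22), (3, 25), (4, 3), (4, 12), (4, 19), (4, 28), (11, 3), (11, 12), (11, 19), (11, 28), (12, 6), (12, 9), (12, 22), (12, 25), (14, 4), (14, 11), (14, 20), (14, 27), (17, 4), (17, 11), (17, 20), (17, 27), (19, 6), (19, 9), (19, 22), (19, 25), (20, 3), (20, 12), (20, 19), (20, 28), (27, 3), (27, 12), (27, 19), (27, 28), (28, 6), (28, 9), (28, 22), (28, 25), (30, 4), (30, 11), (30, 20), (30, 27)]

Answer: no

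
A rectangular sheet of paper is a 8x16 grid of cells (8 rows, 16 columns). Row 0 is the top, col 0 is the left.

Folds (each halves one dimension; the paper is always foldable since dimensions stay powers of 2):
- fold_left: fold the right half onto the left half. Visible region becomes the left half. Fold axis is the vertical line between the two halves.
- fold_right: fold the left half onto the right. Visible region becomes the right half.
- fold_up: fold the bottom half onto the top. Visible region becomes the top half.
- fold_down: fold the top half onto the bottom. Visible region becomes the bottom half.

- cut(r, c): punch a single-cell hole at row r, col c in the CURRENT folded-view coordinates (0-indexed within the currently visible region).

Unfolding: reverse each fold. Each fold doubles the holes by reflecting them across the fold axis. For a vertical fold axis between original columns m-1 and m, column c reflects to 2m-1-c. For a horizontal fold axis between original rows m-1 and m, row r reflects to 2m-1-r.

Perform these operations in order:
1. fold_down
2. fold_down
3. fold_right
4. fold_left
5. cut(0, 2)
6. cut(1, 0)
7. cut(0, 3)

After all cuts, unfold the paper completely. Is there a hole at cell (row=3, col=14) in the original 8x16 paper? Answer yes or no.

Answer: no

Derivation:
Op 1 fold_down: fold axis h@4; visible region now rows[4,8) x cols[0,16) = 4x16
Op 2 fold_down: fold axis h@6; visible region now rows[6,8) x cols[0,16) = 2x16
Op 3 fold_right: fold axis v@8; visible region now rows[6,8) x cols[8,16) = 2x8
Op 4 fold_left: fold axis v@12; visible region now rows[6,8) x cols[8,12) = 2x4
Op 5 cut(0, 2): punch at orig (6,10); cuts so far [(6, 10)]; region rows[6,8) x cols[8,12) = 2x4
Op 6 cut(1, 0): punch at orig (7,8); cuts so far [(6, 10), (7, 8)]; region rows[6,8) x cols[8,12) = 2x4
Op 7 cut(0, 3): punch at orig (6,11); cuts so far [(6, 10), (6, 11), (7, 8)]; region rows[6,8) x cols[8,12) = 2x4
Unfold 1 (reflect across v@12): 6 holes -> [(6, 10), (6, 11), (6, 12), (6, 13), (7, 8), (7, 15)]
Unfold 2 (reflect across v@8): 12 holes -> [(6, 2), (6, 3), (6, 4), (6, 5), (6, 10), (6, 11), (6, 12), (6, 13), (7, 0), (7, 7), (7, 8), (7, 15)]
Unfold 3 (reflect across h@6): 24 holes -> [(4, 0), (4, 7), (4, 8), (4, 15), (5, 2), (5, 3), (5, 4), (5, 5), (5, 10), (5, 11), (5, 12), (5, 13), (6, 2), (6, 3), (6, 4), (6, 5), (6, 10), (6, 11), (6, 12), (6, 13), (7, 0), (7, 7), (7, 8), (7, 15)]
Unfold 4 (reflect across h@4): 48 holes -> [(0, 0), (0, 7), (0, 8), (0, 15), (1, 2), (1, 3), (1, 4), (1, 5), (1, 10), (1, 11), (1, 12), (1, 13), (2, 2), (2, 3), (2, 4), (2, 5), (2, 10), (2, 11), (2, 12), (2, 13), (3, 0), (3, 7), (3, 8), (3, 15), (4, 0), (4, 7), (4, 8), (4, 15), (5, 2), (5, 3), (5, 4), (5, 5), (5, 10), (5, 11), (5, 12), (5, 13), (6, 2), (6, 3), (6, 4), (6, 5), (6, 10), (6, 11), (6, 12), (6, 13), (7, 0), (7, 7), (7, 8), (7, 15)]
Holes: [(0, 0), (0, 7), (0, 8), (0, 15), (1, 2), (1, 3), (1, 4), (1, 5), (1, 10), (1, 11), (1, 12), (1, 13), (2, 2), (2, 3), (2, 4), (2, 5), (2, 10), (2, 11), (2, 12), (2, 13), (3, 0), (3, 7), (3, 8), (3, 15), (4, 0), (4, 7), (4, 8), (4, 15), (5, 2), (5, 3), (5, 4), (5, 5), (5, 10), (5, 11), (5, 12), (5, 13), (6, 2), (6, 3), (6, 4), (6, 5), (6, 10), (6, 11), (6, 12), (6, 13), (7, 0), (7, 7), (7, 8), (7, 15)]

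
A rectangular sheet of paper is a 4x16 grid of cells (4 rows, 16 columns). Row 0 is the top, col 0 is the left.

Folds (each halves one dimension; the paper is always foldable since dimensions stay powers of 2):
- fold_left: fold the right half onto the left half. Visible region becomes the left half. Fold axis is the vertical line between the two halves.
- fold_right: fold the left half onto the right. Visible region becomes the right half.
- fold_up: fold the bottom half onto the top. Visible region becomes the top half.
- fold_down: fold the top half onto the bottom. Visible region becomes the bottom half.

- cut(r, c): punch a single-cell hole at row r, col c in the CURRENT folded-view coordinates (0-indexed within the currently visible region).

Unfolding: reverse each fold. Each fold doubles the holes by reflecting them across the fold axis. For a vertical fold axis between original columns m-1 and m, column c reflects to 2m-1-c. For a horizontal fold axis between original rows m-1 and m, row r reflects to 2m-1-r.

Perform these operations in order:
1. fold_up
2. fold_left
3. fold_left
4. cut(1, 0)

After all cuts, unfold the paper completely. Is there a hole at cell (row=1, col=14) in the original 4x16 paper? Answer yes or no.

Op 1 fold_up: fold axis h@2; visible region now rows[0,2) x cols[0,16) = 2x16
Op 2 fold_left: fold axis v@8; visible region now rows[0,2) x cols[0,8) = 2x8
Op 3 fold_left: fold axis v@4; visible region now rows[0,2) x cols[0,4) = 2x4
Op 4 cut(1, 0): punch at orig (1,0); cuts so far [(1, 0)]; region rows[0,2) x cols[0,4) = 2x4
Unfold 1 (reflect across v@4): 2 holes -> [(1, 0), (1, 7)]
Unfold 2 (reflect across v@8): 4 holes -> [(1, 0), (1, 7), (1, 8), (1, 15)]
Unfold 3 (reflect across h@2): 8 holes -> [(1, 0), (1, 7), (1, 8), (1, 15), (2, 0), (2, 7), (2, 8), (2, 15)]
Holes: [(1, 0), (1, 7), (1, 8), (1, 15), (2, 0), (2, 7), (2, 8), (2, 15)]

Answer: no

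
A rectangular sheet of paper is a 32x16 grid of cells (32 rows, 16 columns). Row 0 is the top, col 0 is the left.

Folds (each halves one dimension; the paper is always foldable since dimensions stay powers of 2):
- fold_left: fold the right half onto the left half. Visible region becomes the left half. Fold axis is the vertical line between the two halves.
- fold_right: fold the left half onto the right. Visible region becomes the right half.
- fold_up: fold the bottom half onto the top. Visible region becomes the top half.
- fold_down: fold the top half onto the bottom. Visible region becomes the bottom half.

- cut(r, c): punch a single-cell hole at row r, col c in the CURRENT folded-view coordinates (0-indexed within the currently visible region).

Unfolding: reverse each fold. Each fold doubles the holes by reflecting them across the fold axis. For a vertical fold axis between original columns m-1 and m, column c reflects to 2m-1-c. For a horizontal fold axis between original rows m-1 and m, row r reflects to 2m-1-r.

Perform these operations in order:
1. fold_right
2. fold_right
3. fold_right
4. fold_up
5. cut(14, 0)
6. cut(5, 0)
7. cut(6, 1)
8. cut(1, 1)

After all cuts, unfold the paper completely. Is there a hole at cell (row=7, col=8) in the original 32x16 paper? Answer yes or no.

Answer: no

Derivation:
Op 1 fold_right: fold axis v@8; visible region now rows[0,32) x cols[8,16) = 32x8
Op 2 fold_right: fold axis v@12; visible region now rows[0,32) x cols[12,16) = 32x4
Op 3 fold_right: fold axis v@14; visible region now rows[0,32) x cols[14,16) = 32x2
Op 4 fold_up: fold axis h@16; visible region now rows[0,16) x cols[14,16) = 16x2
Op 5 cut(14, 0): punch at orig (14,14); cuts so far [(14, 14)]; region rows[0,16) x cols[14,16) = 16x2
Op 6 cut(5, 0): punch at orig (5,14); cuts so far [(5, 14), (14, 14)]; region rows[0,16) x cols[14,16) = 16x2
Op 7 cut(6, 1): punch at orig (6,15); cuts so far [(5, 14), (6, 15), (14, 14)]; region rows[0,16) x cols[14,16) = 16x2
Op 8 cut(1, 1): punch at orig (1,15); cuts so far [(1, 15), (5, 14), (6, 15), (14, 14)]; region rows[0,16) x cols[14,16) = 16x2
Unfold 1 (reflect across h@16): 8 holes -> [(1, 15), (5, 14), (6, 15), (14, 14), (17, 14), (25, 15), (26, 14), (30, 15)]
Unfold 2 (reflect across v@14): 16 holes -> [(1, 12), (1, 15), (5, 13), (5, 14), (6, 12), (6, 15), (14, 13), (14, 14), (17, 13), (17, 14), (25, 12), (25, 15), (26, 13), (26, 14), (30, 12), (30, 15)]
Unfold 3 (reflect across v@12): 32 holes -> [(1, 8), (1, 11), (1, 12), (1, 15), (5, 9), (5, 10), (5, 13), (5, 14), (6, 8), (6, 11), (6, 12), (6, 15), (14, 9), (14, 10), (14, 13), (14, 14), (17, 9), (17, 10), (17, 13), (17, 14), (25, 8), (25, 11), (25, 12), (25, 15), (26, 9), (26, 10), (26, 13), (26, 14), (30, 8), (30, 11), (30, 12), (30, 15)]
Unfold 4 (reflect across v@8): 64 holes -> [(1, 0), (1, 3), (1, 4), (1, 7), (1, 8), (1, 11), (1, 12), (1, 15), (5, 1), (5, 2), (5, 5), (5, 6), (5, 9), (5, 10), (5, 13), (5, 14), (6, 0), (6, 3), (6, 4), (6, 7), (6, 8), (6, 11), (6, 12), (6, 15), (14, 1), (14, 2), (14, 5), (14, 6), (14, 9), (14, 10), (14, 13), (14, 14), (17, 1), (17, 2), (17, 5), (17, 6), (17, 9), (17, 10), (17, 13), (17, 14), (25, 0), (25, 3), (25, 4), (25, 7), (25, 8), (25, 11), (25, 12), (25, 15), (26, 1), (26, 2), (26, 5), (26, 6), (26, 9), (26, 10), (26, 13), (26, 14), (30, 0), (30, 3), (30, 4), (30, 7), (30, 8), (30, 11), (30, 12), (30, 15)]
Holes: [(1, 0), (1, 3), (1, 4), (1, 7), (1, 8), (1, 11), (1, 12), (1, 15), (5, 1), (5, 2), (5, 5), (5, 6), (5, 9), (5, 10), (5, 13), (5, 14), (6, 0), (6, 3), (6, 4), (6, 7), (6, 8), (6, 11), (6, 12), (6, 15), (14, 1), (14, 2), (14, 5), (14, 6), (14, 9), (14, 10), (14, 13), (14, 14), (17, 1), (17, 2), (17, 5), (17, 6), (17, 9), (17, 10), (17, 13), (17, 14), (25, 0), (25, 3), (25, 4), (25, 7), (25, 8), (25, 11), (25, 12), (25, 15), (26, 1), (26, 2), (26, 5), (26, 6), (26, 9), (26, 10), (26, 13), (26, 14), (30, 0), (30, 3), (30, 4), (30, 7), (30, 8), (30, 11), (30, 12), (30, 15)]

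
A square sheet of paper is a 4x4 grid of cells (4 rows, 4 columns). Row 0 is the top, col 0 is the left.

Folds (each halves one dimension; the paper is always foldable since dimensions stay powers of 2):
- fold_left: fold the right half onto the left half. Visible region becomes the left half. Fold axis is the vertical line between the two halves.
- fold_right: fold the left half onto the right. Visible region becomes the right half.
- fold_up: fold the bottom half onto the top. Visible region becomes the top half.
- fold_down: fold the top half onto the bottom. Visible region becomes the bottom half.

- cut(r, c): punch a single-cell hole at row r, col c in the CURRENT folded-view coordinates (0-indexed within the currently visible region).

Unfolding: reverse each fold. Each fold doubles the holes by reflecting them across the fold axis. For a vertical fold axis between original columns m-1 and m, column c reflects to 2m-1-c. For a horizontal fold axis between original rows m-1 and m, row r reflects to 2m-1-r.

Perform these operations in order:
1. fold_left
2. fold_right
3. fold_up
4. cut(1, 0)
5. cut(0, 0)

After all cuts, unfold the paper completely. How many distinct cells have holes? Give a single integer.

Answer: 16

Derivation:
Op 1 fold_left: fold axis v@2; visible region now rows[0,4) x cols[0,2) = 4x2
Op 2 fold_right: fold axis v@1; visible region now rows[0,4) x cols[1,2) = 4x1
Op 3 fold_up: fold axis h@2; visible region now rows[0,2) x cols[1,2) = 2x1
Op 4 cut(1, 0): punch at orig (1,1); cuts so far [(1, 1)]; region rows[0,2) x cols[1,2) = 2x1
Op 5 cut(0, 0): punch at orig (0,1); cuts so far [(0, 1), (1, 1)]; region rows[0,2) x cols[1,2) = 2x1
Unfold 1 (reflect across h@2): 4 holes -> [(0, 1), (1, 1), (2, 1), (3, 1)]
Unfold 2 (reflect across v@1): 8 holes -> [(0, 0), (0, 1), (1, 0), (1, 1), (2, 0), (2, 1), (3, 0), (3, 1)]
Unfold 3 (reflect across v@2): 16 holes -> [(0, 0), (0, 1), (0, 2), (0, 3), (1, 0), (1, 1), (1, 2), (1, 3), (2, 0), (2, 1), (2, 2), (2, 3), (3, 0), (3, 1), (3, 2), (3, 3)]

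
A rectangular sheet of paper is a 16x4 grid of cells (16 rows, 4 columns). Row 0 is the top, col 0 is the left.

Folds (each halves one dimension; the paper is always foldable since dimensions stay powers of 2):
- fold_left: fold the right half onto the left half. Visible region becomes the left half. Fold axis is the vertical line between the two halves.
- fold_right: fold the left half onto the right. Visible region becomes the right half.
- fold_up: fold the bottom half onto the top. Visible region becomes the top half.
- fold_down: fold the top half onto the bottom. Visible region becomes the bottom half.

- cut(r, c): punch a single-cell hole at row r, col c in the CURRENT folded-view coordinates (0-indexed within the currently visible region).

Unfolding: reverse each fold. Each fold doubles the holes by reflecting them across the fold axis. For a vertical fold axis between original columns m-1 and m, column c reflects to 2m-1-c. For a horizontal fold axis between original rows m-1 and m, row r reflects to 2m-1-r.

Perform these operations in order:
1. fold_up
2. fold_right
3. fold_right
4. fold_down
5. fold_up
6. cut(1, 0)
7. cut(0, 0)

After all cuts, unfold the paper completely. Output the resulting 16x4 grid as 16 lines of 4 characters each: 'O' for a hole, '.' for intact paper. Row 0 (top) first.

Op 1 fold_up: fold axis h@8; visible region now rows[0,8) x cols[0,4) = 8x4
Op 2 fold_right: fold axis v@2; visible region now rows[0,8) x cols[2,4) = 8x2
Op 3 fold_right: fold axis v@3; visible region now rows[0,8) x cols[3,4) = 8x1
Op 4 fold_down: fold axis h@4; visible region now rows[4,8) x cols[3,4) = 4x1
Op 5 fold_up: fold axis h@6; visible region now rows[4,6) x cols[3,4) = 2x1
Op 6 cut(1, 0): punch at orig (5,3); cuts so far [(5, 3)]; region rows[4,6) x cols[3,4) = 2x1
Op 7 cut(0, 0): punch at orig (4,3); cuts so far [(4, 3), (5, 3)]; region rows[4,6) x cols[3,4) = 2x1
Unfold 1 (reflect across h@6): 4 holes -> [(4, 3), (5, 3), (6, 3), (7, 3)]
Unfold 2 (reflect across h@4): 8 holes -> [(0, 3), (1, 3), (2, 3), (3, 3), (4, 3), (5, 3), (6, 3), (7, 3)]
Unfold 3 (reflect across v@3): 16 holes -> [(0, 2), (0, 3), (1, 2), (1, 3), (2, 2), (2, 3), (3, 2), (3, 3), (4, 2), (4, 3), (5, 2), (5, 3), (6, 2), (6, 3), (7, 2), (7, 3)]
Unfold 4 (reflect across v@2): 32 holes -> [(0, 0), (0, 1), (0, 2), (0, 3), (1, 0), (1, 1), (1, 2), (1, 3), (2, 0), (2, 1), (2, 2), (2, 3), (3, 0), (3, 1), (3, 2), (3, 3), (4, 0), (4, 1), (4, 2), (4, 3), (5, 0), (5, 1), (5, 2), (5, 3), (6, 0), (6, 1), (6, 2), (6, 3), (7, 0), (7, 1), (7, 2), (7, 3)]
Unfold 5 (reflect across h@8): 64 holes -> [(0, 0), (0, 1), (0, 2), (0, 3), (1, 0), (1, 1), (1, 2), (1, 3), (2, 0), (2, 1), (2, 2), (2, 3), (3, 0), (3, 1), (3, 2), (3, 3), (4, 0), (4, 1), (4, 2), (4, 3), (5, 0), (5, 1), (5, 2), (5, 3), (6, 0), (6, 1), (6, 2), (6, 3), (7, 0), (7, 1), (7, 2), (7, 3), (8, 0), (8, 1), (8, 2), (8, 3), (9, 0), (9, 1), (9, 2), (9, 3), (10, 0), (10, 1), (10, 2), (10, 3), (11, 0), (11, 1), (11, 2), (11, 3), (12, 0), (12, 1), (12, 2), (12, 3), (13, 0), (13, 1), (13, 2), (13, 3), (14, 0), (14, 1), (14, 2), (14, 3), (15, 0), (15, 1), (15, 2), (15, 3)]

Answer: OOOO
OOOO
OOOO
OOOO
OOOO
OOOO
OOOO
OOOO
OOOO
OOOO
OOOO
OOOO
OOOO
OOOO
OOOO
OOOO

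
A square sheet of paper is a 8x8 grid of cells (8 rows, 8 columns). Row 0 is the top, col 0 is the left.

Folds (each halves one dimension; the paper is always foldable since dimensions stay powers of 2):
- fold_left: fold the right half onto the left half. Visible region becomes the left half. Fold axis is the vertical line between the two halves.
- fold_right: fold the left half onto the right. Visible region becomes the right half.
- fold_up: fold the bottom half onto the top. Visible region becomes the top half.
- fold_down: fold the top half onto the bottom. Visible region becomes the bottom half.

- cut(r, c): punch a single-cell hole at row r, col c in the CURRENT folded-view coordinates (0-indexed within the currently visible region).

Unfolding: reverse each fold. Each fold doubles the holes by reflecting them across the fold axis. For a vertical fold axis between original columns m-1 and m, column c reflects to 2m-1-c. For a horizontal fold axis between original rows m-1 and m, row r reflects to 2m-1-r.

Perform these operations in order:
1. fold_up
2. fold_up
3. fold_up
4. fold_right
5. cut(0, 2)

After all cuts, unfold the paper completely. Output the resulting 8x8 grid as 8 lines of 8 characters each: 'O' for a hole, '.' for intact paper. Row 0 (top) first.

Op 1 fold_up: fold axis h@4; visible region now rows[0,4) x cols[0,8) = 4x8
Op 2 fold_up: fold axis h@2; visible region now rows[0,2) x cols[0,8) = 2x8
Op 3 fold_up: fold axis h@1; visible region now rows[0,1) x cols[0,8) = 1x8
Op 4 fold_right: fold axis v@4; visible region now rows[0,1) x cols[4,8) = 1x4
Op 5 cut(0, 2): punch at orig (0,6); cuts so far [(0, 6)]; region rows[0,1) x cols[4,8) = 1x4
Unfold 1 (reflect across v@4): 2 holes -> [(0, 1), (0, 6)]
Unfold 2 (reflect across h@1): 4 holes -> [(0, 1), (0, 6), (1, 1), (1, 6)]
Unfold 3 (reflect across h@2): 8 holes -> [(0, 1), (0, 6), (1, 1), (1, 6), (2, 1), (2, 6), (3, 1), (3, 6)]
Unfold 4 (reflect across h@4): 16 holes -> [(0, 1), (0, 6), (1, 1), (1, 6), (2, 1), (2, 6), (3, 1), (3, 6), (4, 1), (4, 6), (5, 1), (5, 6), (6, 1), (6, 6), (7, 1), (7, 6)]

Answer: .O....O.
.O....O.
.O....O.
.O....O.
.O....O.
.O....O.
.O....O.
.O....O.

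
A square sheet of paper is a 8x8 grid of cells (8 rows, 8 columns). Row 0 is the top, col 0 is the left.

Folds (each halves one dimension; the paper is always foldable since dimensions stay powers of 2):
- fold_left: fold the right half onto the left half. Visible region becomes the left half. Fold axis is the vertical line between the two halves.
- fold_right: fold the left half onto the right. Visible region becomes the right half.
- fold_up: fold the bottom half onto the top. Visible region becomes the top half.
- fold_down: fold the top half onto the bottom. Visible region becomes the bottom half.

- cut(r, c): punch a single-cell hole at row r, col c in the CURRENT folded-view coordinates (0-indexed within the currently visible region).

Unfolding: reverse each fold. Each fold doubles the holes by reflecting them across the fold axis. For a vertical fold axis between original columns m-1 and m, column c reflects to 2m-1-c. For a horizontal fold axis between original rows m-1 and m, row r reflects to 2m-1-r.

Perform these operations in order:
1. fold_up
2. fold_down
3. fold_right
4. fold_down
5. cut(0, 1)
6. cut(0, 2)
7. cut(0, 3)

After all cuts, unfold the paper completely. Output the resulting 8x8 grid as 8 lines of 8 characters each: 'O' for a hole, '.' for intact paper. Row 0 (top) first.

Op 1 fold_up: fold axis h@4; visible region now rows[0,4) x cols[0,8) = 4x8
Op 2 fold_down: fold axis h@2; visible region now rows[2,4) x cols[0,8) = 2x8
Op 3 fold_right: fold axis v@4; visible region now rows[2,4) x cols[4,8) = 2x4
Op 4 fold_down: fold axis h@3; visible region now rows[3,4) x cols[4,8) = 1x4
Op 5 cut(0, 1): punch at orig (3,5); cuts so far [(3, 5)]; region rows[3,4) x cols[4,8) = 1x4
Op 6 cut(0, 2): punch at orig (3,6); cuts so far [(3, 5), (3, 6)]; region rows[3,4) x cols[4,8) = 1x4
Op 7 cut(0, 3): punch at orig (3,7); cuts so far [(3, 5), (3, 6), (3, 7)]; region rows[3,4) x cols[4,8) = 1x4
Unfold 1 (reflect across h@3): 6 holes -> [(2, 5), (2, 6), (2, 7), (3, 5), (3, 6), (3, 7)]
Unfold 2 (reflect across v@4): 12 holes -> [(2, 0), (2, 1), (2, 2), (2, 5), (2, 6), (2, 7), (3, 0), (3, 1), (3, 2), (3, 5), (3, 6), (3, 7)]
Unfold 3 (reflect across h@2): 24 holes -> [(0, 0), (0, 1), (0, 2), (0, 5), (0, 6), (0, 7), (1, 0), (1, 1), (1, 2), (1, 5), (1, 6), (1, 7), (2, 0), (2, 1), (2, 2), (2, 5), (2, 6), (2, 7), (3, 0), (3, 1), (3, 2), (3, 5), (3, 6), (3, 7)]
Unfold 4 (reflect across h@4): 48 holes -> [(0, 0), (0, 1), (0, 2), (0, 5), (0, 6), (0, 7), (1, 0), (1, 1), (1, 2), (1, 5), (1, 6), (1, 7), (2, 0), (2, 1), (2, 2), (2, 5), (2, 6), (2, 7), (3, 0), (3, 1), (3, 2), (3, 5), (3, 6), (3, 7), (4, 0), (4, 1), (4, 2), (4, 5), (4, 6), (4, 7), (5, 0), (5, 1), (5, 2), (5, 5), (5, 6), (5, 7), (6, 0), (6, 1), (6, 2), (6, 5), (6, 6), (6, 7), (7, 0), (7, 1), (7, 2), (7, 5), (7, 6), (7, 7)]

Answer: OOO..OOO
OOO..OOO
OOO..OOO
OOO..OOO
OOO..OOO
OOO..OOO
OOO..OOO
OOO..OOO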